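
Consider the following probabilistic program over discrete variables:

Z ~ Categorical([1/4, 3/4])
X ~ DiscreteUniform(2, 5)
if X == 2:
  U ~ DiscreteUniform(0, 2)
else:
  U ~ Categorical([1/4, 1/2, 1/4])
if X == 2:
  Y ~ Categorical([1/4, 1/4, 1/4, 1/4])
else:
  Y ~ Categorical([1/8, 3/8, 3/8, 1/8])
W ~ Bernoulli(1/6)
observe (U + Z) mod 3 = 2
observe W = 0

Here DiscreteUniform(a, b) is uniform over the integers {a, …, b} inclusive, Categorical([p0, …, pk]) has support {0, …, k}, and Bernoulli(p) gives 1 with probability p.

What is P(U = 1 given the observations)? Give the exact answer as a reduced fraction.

P(U = 1 | obs) = 66/79

Enumerate traces; 32 have nonzero weight after conditioning:
  (Z=0, X=2, U=2, Y=0, W=0) weight 5/1152
  (Z=0, X=2, U=2, Y=1, W=0) weight 5/1152
  (Z=0, X=2, U=2, Y=2, W=0) weight 5/1152
  (Z=0, X=2, U=2, Y=3, W=0) weight 5/1152
  (Z=0, X=3, U=2, Y=0, W=0) weight 5/3072
  (Z=0, X=3, U=2, Y=1, W=0) weight 5/1024
  (Z=0, X=3, U=2, Y=2, W=0) weight 5/1024
  (Z=0, X=3, U=2, Y=3, W=0) weight 5/3072
  (Z=1, X=2, U=1, Y=0, W=0) weight 5/384
  … 23 more
Group by U:
  weight(U=1) = 55/192
  weight(U=2) = 65/1152
Total weight = 55/192 + 65/1152 = 395/1152
P(U=1 | obs) = 55/192 / 395/1152 = 66/79
P(U=2 | obs) = 65/1152 / 395/1152 = 13/79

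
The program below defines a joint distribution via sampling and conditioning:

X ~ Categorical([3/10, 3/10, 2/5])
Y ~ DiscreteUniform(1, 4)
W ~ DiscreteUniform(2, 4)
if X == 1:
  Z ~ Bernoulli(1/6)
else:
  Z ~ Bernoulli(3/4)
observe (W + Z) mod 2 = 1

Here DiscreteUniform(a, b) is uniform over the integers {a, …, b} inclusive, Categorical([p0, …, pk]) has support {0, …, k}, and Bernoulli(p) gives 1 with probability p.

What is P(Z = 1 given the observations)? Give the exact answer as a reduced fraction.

Enumerate traces; 36 have nonzero weight after conditioning:
  (X=0, Y=1, W=2, Z=1) weight 3/160
  (X=0, Y=1, W=3, Z=0) weight 1/160
  (X=0, Y=1, W=4, Z=1) weight 3/160
  (X=0, Y=2, W=2, Z=1) weight 3/160
  (X=0, Y=2, W=3, Z=0) weight 1/160
  (X=0, Y=2, W=4, Z=1) weight 3/160
  (X=0, Y=3, W=2, Z=1) weight 3/160
  (X=0, Y=3, W=3, Z=0) weight 1/160
  … 28 more
Group by Z:
  weight(Z=0) = 17/120
  weight(Z=1) = 23/60
Total weight = 17/120 + 23/60 = 21/40
P(Z=0 | obs) = 17/120 / 21/40 = 17/63
P(Z=1 | obs) = 23/60 / 21/40 = 46/63

P(Z = 1 | obs) = 46/63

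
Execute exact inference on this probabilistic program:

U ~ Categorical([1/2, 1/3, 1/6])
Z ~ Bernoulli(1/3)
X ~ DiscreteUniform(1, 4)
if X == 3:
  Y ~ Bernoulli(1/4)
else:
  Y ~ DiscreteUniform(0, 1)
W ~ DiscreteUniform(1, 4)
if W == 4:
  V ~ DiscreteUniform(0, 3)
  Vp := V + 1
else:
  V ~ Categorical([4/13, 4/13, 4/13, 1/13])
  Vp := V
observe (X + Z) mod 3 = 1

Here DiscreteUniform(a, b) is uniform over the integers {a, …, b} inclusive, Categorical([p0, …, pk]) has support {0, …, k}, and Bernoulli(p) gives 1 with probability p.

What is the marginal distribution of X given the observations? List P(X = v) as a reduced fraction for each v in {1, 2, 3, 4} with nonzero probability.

P(X=1) = 2/5, P(X=3) = 1/5, P(X=4) = 2/5

Enumerate traces; 288 have nonzero weight after conditioning:
  (U=0, Z=0, X=1, Y=0, W=1, V=0) weight 1/312
  (U=0, Z=0, X=1, Y=0, W=1, V=1) weight 1/312
  (U=0, Z=0, X=1, Y=0, W=1, V=2) weight 1/312
  (U=0, Z=0, X=1, Y=0, W=1, V=3) weight 1/1248
  (U=0, Z=0, X=1, Y=0, W=2, V=0) weight 1/312
  (U=0, Z=0, X=1, Y=0, W=2, V=1) weight 1/312
  (U=0, Z=0, X=1, Y=0, W=2, V=2) weight 1/312
  (U=0, Z=0, X=1, Y=0, W=2, V=3) weight 1/1248
  (U=0, Z=0, X=4, Y=0, W=1, V=0) weight 1/312
  (U=0, Z=1, X=3, Y=0, W=1, V=0) weight 1/416
  … 278 more
Group by X:
  weight(X=1) = 1/6
  weight(X=3) = 1/12
  weight(X=4) = 1/6
Total weight = 1/6 + 1/12 + 1/6 = 5/12
P(X=1 | obs) = 1/6 / 5/12 = 2/5
P(X=3 | obs) = 1/12 / 5/12 = 1/5
P(X=4 | obs) = 1/6 / 5/12 = 2/5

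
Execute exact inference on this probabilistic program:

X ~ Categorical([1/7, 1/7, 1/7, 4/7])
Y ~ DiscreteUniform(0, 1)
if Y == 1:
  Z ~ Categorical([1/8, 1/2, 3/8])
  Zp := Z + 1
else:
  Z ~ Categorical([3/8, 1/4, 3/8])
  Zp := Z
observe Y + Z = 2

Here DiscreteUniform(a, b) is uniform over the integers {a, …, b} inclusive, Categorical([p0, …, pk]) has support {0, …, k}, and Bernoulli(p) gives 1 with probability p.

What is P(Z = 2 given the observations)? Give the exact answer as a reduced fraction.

P(Z = 2 | obs) = 3/7

Enumerate traces; 8 have nonzero weight after conditioning:
  (X=0, Y=0, Z=2) weight 3/112
  (X=0, Y=1, Z=1) weight 1/28
  (X=1, Y=0, Z=2) weight 3/112
  (X=1, Y=1, Z=1) weight 1/28
  (X=2, Y=0, Z=2) weight 3/112
  (X=2, Y=1, Z=1) weight 1/28
  (X=3, Y=0, Z=2) weight 3/28
  (X=3, Y=1, Z=1) weight 1/7
Group by Z:
  weight(Z=1) = 1/4
  weight(Z=2) = 3/16
Total weight = 1/4 + 3/16 = 7/16
P(Z=1 | obs) = 1/4 / 7/16 = 4/7
P(Z=2 | obs) = 3/16 / 7/16 = 3/7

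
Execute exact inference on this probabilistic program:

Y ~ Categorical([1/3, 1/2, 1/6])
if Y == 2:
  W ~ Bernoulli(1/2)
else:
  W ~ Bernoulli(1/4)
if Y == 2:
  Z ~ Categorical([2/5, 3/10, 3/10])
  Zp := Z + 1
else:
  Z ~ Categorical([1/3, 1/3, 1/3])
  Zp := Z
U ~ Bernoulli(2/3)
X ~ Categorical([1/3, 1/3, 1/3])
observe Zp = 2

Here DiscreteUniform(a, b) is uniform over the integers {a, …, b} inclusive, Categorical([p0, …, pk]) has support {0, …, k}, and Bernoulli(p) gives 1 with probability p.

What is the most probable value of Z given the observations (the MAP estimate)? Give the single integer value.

argmax_v P(Z = v | obs) = 2

Enumerate traces; 36 have nonzero weight after conditioning:
  (Y=0, W=0, Z=2, U=0, X=0) weight 1/108
  (Y=0, W=0, Z=2, U=0, X=1) weight 1/108
  (Y=0, W=0, Z=2, U=0, X=2) weight 1/108
  (Y=0, W=0, Z=2, U=1, X=0) weight 1/54
  (Y=0, W=0, Z=2, U=1, X=1) weight 1/54
  (Y=0, W=0, Z=2, U=1, X=2) weight 1/54
  (Y=0, W=1, Z=2, U=0, X=0) weight 1/324
  (Y=0, W=1, Z=2, U=0, X=1) weight 1/324
  (Y=2, W=0, Z=1, U=0, X=0) weight 1/360
  … 27 more
Group by Z:
  weight(Z=1) = 1/20
  weight(Z=2) = 5/18
Total weight = 1/20 + 5/18 = 59/180
P(Z=1 | obs) = 1/20 / 59/180 = 9/59
P(Z=2 | obs) = 5/18 / 59/180 = 50/59
argmax = 2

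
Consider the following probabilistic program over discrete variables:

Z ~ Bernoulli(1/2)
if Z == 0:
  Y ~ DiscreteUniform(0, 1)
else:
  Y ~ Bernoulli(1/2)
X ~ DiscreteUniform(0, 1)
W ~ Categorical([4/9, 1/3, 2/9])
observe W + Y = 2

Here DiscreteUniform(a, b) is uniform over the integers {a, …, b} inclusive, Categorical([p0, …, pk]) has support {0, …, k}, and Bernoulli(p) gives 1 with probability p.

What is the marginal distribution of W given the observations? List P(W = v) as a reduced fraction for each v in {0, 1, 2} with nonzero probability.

Enumerate traces; 8 have nonzero weight after conditioning:
  (Z=0, Y=0, X=0, W=2) weight 1/36
  (Z=0, Y=0, X=1, W=2) weight 1/36
  (Z=0, Y=1, X=0, W=1) weight 1/24
  (Z=0, Y=1, X=1, W=1) weight 1/24
  (Z=1, Y=0, X=0, W=2) weight 1/36
  (Z=1, Y=0, X=1, W=2) weight 1/36
  (Z=1, Y=1, X=0, W=1) weight 1/24
  (Z=1, Y=1, X=1, W=1) weight 1/24
Group by W:
  weight(W=1) = 1/6
  weight(W=2) = 1/9
Total weight = 1/6 + 1/9 = 5/18
P(W=1 | obs) = 1/6 / 5/18 = 3/5
P(W=2 | obs) = 1/9 / 5/18 = 2/5

P(W=1) = 3/5, P(W=2) = 2/5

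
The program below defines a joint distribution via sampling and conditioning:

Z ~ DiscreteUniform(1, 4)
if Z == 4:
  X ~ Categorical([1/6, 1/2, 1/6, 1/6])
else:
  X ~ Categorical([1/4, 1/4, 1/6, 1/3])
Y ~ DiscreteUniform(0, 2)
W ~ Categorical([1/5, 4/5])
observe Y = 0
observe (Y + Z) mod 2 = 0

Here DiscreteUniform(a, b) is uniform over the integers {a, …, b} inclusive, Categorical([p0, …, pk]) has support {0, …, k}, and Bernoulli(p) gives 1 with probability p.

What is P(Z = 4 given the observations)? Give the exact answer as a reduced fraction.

Enumerate traces; 16 have nonzero weight after conditioning:
  (Z=2, X=0, Y=0, W=0) weight 1/240
  (Z=2, X=0, Y=0, W=1) weight 1/60
  (Z=2, X=1, Y=0, W=0) weight 1/240
  (Z=2, X=1, Y=0, W=1) weight 1/60
  (Z=2, X=2, Y=0, W=0) weight 1/360
  (Z=2, X=2, Y=0, W=1) weight 1/90
  (Z=2, X=3, Y=0, W=0) weight 1/180
  (Z=2, X=3, Y=0, W=1) weight 1/45
  (Z=4, X=0, Y=0, W=0) weight 1/360
  … 7 more
Group by Z:
  weight(Z=2) = 1/12
  weight(Z=4) = 1/12
Total weight = 1/12 + 1/12 = 1/6
P(Z=2 | obs) = 1/12 / 1/6 = 1/2
P(Z=4 | obs) = 1/12 / 1/6 = 1/2

P(Z = 4 | obs) = 1/2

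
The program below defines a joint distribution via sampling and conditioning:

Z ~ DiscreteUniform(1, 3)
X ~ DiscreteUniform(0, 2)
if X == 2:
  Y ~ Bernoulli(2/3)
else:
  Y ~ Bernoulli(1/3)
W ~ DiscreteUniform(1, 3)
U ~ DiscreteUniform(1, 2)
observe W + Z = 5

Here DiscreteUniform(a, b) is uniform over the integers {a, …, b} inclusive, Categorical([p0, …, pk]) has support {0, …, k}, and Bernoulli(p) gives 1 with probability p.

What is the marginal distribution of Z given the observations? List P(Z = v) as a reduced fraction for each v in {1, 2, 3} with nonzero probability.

P(Z=2) = 1/2, P(Z=3) = 1/2

Enumerate traces; 24 have nonzero weight after conditioning:
  (Z=2, X=0, Y=0, W=3, U=1) weight 1/81
  (Z=2, X=0, Y=0, W=3, U=2) weight 1/81
  (Z=2, X=0, Y=1, W=3, U=1) weight 1/162
  (Z=2, X=0, Y=1, W=3, U=2) weight 1/162
  (Z=2, X=1, Y=0, W=3, U=1) weight 1/81
  (Z=2, X=1, Y=0, W=3, U=2) weight 1/81
  (Z=2, X=1, Y=1, W=3, U=1) weight 1/162
  (Z=2, X=1, Y=1, W=3, U=2) weight 1/162
  (Z=3, X=0, Y=0, W=2, U=1) weight 1/81
  … 15 more
Group by Z:
  weight(Z=2) = 1/9
  weight(Z=3) = 1/9
Total weight = 1/9 + 1/9 = 2/9
P(Z=2 | obs) = 1/9 / 2/9 = 1/2
P(Z=3 | obs) = 1/9 / 2/9 = 1/2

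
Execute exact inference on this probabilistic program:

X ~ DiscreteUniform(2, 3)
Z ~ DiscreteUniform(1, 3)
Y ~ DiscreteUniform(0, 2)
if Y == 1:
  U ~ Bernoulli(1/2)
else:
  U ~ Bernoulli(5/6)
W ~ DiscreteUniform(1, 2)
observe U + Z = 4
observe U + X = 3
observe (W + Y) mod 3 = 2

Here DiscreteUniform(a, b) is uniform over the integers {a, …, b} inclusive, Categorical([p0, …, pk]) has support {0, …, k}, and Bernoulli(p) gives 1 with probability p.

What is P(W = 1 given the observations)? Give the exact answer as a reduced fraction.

P(W = 1 | obs) = 3/8

Enumerate traces; 2 have nonzero weight after conditioning:
  (X=2, Z=3, Y=0, U=1, W=2) weight 5/216
  (X=2, Z=3, Y=1, U=1, W=1) weight 1/72
Group by W:
  weight(W=1) = 1/72
  weight(W=2) = 5/216
Total weight = 1/72 + 5/216 = 1/27
P(W=1 | obs) = 1/72 / 1/27 = 3/8
P(W=2 | obs) = 5/216 / 1/27 = 5/8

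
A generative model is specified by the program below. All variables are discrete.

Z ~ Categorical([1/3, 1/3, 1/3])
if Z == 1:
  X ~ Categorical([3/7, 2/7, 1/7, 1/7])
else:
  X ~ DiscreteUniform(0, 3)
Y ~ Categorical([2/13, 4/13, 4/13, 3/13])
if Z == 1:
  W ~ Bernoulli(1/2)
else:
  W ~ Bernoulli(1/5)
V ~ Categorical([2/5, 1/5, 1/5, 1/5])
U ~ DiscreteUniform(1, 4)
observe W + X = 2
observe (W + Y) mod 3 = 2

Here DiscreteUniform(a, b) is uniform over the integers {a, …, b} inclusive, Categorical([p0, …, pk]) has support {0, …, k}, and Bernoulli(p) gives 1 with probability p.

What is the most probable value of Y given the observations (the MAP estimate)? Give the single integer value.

argmax_v P(Y = v | obs) = 2

Enumerate traces; 96 have nonzero weight after conditioning:
  (Z=0, X=1, Y=1, W=1, V=0, U=1) weight 1/1950
  (Z=0, X=1, Y=1, W=1, V=0, U=2) weight 1/1950
  (Z=0, X=1, Y=1, W=1, V=0, U=3) weight 1/1950
  (Z=0, X=1, Y=1, W=1, V=0, U=4) weight 1/1950
  (Z=0, X=1, Y=1, W=1, V=1, U=1) weight 1/3900
  (Z=0, X=1, Y=1, W=1, V=1, U=2) weight 1/3900
  (Z=0, X=1, Y=1, W=1, V=1, U=3) weight 1/3900
  (Z=0, X=1, Y=1, W=1, V=1, U=4) weight 1/3900
  (Z=0, X=2, Y=2, W=0, V=0, U=1) weight 2/975
  … 87 more
Group by Y:
  weight(Y=1) = 34/1365
  weight(Y=2) = 22/455
Total weight = 34/1365 + 22/455 = 20/273
P(Y=1 | obs) = 34/1365 / 20/273 = 17/50
P(Y=2 | obs) = 22/455 / 20/273 = 33/50
argmax = 2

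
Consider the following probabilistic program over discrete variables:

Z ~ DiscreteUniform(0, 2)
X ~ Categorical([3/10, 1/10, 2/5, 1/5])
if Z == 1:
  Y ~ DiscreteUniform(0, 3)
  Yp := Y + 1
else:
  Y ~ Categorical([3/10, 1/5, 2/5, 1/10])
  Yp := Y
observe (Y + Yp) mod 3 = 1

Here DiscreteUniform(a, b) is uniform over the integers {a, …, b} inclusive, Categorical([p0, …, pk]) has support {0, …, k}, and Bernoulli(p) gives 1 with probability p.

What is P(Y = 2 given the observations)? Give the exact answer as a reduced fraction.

P(Y = 2 | obs) = 8/13

Enumerate traces; 16 have nonzero weight after conditioning:
  (Z=0, X=0, Y=2) weight 1/25
  (Z=0, X=1, Y=2) weight 1/75
  (Z=0, X=2, Y=2) weight 4/75
  (Z=0, X=3, Y=2) weight 2/75
  (Z=1, X=0, Y=0) weight 1/40
  (Z=1, X=0, Y=3) weight 1/40
  (Z=1, X=1, Y=0) weight 1/120
  (Z=1, X=1, Y=3) weight 1/120
  … 8 more
Group by Y:
  weight(Y=0) = 1/12
  weight(Y=2) = 4/15
  weight(Y=3) = 1/12
Total weight = 1/12 + 4/15 + 1/12 = 13/30
P(Y=0 | obs) = 1/12 / 13/30 = 5/26
P(Y=2 | obs) = 4/15 / 13/30 = 8/13
P(Y=3 | obs) = 1/12 / 13/30 = 5/26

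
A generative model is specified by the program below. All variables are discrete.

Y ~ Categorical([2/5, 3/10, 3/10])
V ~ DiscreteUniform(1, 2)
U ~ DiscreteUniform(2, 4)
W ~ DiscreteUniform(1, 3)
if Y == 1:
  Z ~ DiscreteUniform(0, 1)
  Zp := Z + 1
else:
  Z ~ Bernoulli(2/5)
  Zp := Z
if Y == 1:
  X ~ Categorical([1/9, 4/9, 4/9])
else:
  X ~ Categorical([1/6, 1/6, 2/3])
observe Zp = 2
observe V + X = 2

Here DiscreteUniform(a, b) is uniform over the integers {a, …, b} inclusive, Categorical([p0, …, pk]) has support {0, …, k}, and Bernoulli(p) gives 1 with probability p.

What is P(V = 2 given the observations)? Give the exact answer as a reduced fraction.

P(V = 2 | obs) = 1/5

Enumerate traces; 18 have nonzero weight after conditioning:
  (Y=1, V=1, U=2, W=1, Z=1, X=1) weight 1/270
  (Y=1, V=1, U=2, W=2, Z=1, X=1) weight 1/270
  (Y=1, V=1, U=2, W=3, Z=1, X=1) weight 1/270
  (Y=1, V=1, U=3, W=1, Z=1, X=1) weight 1/270
  (Y=1, V=1, U=3, W=2, Z=1, X=1) weight 1/270
  (Y=1, V=1, U=3, W=3, Z=1, X=1) weight 1/270
  (Y=1, V=1, U=4, W=1, Z=1, X=1) weight 1/270
  (Y=1, V=1, U=4, W=2, Z=1, X=1) weight 1/270
  (Y=1, V=2, U=2, W=1, Z=1, X=0) weight 1/1080
  … 9 more
Group by V:
  weight(V=1) = 1/30
  weight(V=2) = 1/120
Total weight = 1/30 + 1/120 = 1/24
P(V=1 | obs) = 1/30 / 1/24 = 4/5
P(V=2 | obs) = 1/120 / 1/24 = 1/5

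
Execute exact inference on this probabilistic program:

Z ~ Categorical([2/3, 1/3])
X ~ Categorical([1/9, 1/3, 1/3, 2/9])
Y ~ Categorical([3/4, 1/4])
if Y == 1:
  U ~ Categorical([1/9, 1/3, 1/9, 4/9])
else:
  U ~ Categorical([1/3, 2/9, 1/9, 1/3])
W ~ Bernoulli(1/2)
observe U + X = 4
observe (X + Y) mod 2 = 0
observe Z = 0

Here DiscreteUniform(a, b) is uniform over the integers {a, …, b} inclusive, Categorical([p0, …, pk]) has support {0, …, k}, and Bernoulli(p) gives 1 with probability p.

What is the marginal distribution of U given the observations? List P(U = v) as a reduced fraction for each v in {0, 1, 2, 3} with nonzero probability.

P(U=1) = 2/9, P(U=2) = 1/3, P(U=3) = 4/9

Enumerate traces; 6 have nonzero weight after conditioning:
  (Z=0, X=1, Y=1, U=3, W=0) weight 1/81
  (Z=0, X=1, Y=1, U=3, W=1) weight 1/81
  (Z=0, X=2, Y=0, U=2, W=0) weight 1/108
  (Z=0, X=2, Y=0, U=2, W=1) weight 1/108
  (Z=0, X=3, Y=1, U=1, W=0) weight 1/162
  (Z=0, X=3, Y=1, U=1, W=1) weight 1/162
Group by U:
  weight(U=1) = 1/81
  weight(U=2) = 1/54
  weight(U=3) = 2/81
Total weight = 1/81 + 1/54 + 2/81 = 1/18
P(U=1 | obs) = 1/81 / 1/18 = 2/9
P(U=2 | obs) = 1/54 / 1/18 = 1/3
P(U=3 | obs) = 2/81 / 1/18 = 4/9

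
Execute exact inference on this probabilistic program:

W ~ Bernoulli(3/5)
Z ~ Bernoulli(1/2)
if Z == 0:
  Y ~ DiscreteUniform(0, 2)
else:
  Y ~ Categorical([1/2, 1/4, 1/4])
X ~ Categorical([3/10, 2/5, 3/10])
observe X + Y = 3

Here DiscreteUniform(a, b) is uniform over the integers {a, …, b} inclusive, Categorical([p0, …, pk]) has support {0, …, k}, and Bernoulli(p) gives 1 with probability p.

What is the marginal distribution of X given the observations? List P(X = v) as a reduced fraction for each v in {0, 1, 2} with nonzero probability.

P(X=1) = 4/7, P(X=2) = 3/7

Enumerate traces; 8 have nonzero weight after conditioning:
  (W=0, Z=0, Y=1, X=2) weight 1/50
  (W=0, Z=0, Y=2, X=1) weight 2/75
  (W=0, Z=1, Y=1, X=2) weight 3/200
  (W=0, Z=1, Y=2, X=1) weight 1/50
  (W=1, Z=0, Y=1, X=2) weight 3/100
  (W=1, Z=0, Y=2, X=1) weight 1/25
  (W=1, Z=1, Y=1, X=2) weight 9/400
  (W=1, Z=1, Y=2, X=1) weight 3/100
Group by X:
  weight(X=1) = 7/60
  weight(X=2) = 7/80
Total weight = 7/60 + 7/80 = 49/240
P(X=1 | obs) = 7/60 / 49/240 = 4/7
P(X=2 | obs) = 7/80 / 49/240 = 3/7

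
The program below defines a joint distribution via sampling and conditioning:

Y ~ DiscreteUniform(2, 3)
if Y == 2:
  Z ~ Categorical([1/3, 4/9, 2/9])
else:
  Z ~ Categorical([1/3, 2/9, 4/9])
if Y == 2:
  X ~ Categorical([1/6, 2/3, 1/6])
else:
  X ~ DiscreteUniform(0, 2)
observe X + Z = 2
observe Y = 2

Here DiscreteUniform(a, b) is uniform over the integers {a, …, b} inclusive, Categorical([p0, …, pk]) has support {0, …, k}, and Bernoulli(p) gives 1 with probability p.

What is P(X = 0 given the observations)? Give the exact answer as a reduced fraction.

Enumerate traces; 3 have nonzero weight after conditioning:
  (Y=2, Z=0, X=2) weight 1/36
  (Y=2, Z=1, X=1) weight 4/27
  (Y=2, Z=2, X=0) weight 1/54
Group by X:
  weight(X=0) = 1/54
  weight(X=1) = 4/27
  weight(X=2) = 1/36
Total weight = 1/54 + 4/27 + 1/36 = 7/36
P(X=0 | obs) = 1/54 / 7/36 = 2/21
P(X=1 | obs) = 4/27 / 7/36 = 16/21
P(X=2 | obs) = 1/36 / 7/36 = 1/7

P(X = 0 | obs) = 2/21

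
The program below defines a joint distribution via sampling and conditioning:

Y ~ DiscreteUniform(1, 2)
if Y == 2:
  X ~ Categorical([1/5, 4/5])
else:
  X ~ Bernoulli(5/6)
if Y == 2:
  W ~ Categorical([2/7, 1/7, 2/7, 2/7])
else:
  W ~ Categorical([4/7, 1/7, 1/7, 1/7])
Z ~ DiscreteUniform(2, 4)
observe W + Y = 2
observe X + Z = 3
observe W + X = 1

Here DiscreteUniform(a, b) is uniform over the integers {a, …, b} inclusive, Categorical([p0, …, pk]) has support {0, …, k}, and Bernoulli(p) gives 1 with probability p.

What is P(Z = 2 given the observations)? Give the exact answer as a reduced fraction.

P(Z = 2 | obs) = 48/53

Enumerate traces; 2 have nonzero weight after conditioning:
  (Y=1, X=0, W=1, Z=3) weight 1/252
  (Y=2, X=1, W=0, Z=2) weight 4/105
Group by Z:
  weight(Z=2) = 4/105
  weight(Z=3) = 1/252
Total weight = 4/105 + 1/252 = 53/1260
P(Z=2 | obs) = 4/105 / 53/1260 = 48/53
P(Z=3 | obs) = 1/252 / 53/1260 = 5/53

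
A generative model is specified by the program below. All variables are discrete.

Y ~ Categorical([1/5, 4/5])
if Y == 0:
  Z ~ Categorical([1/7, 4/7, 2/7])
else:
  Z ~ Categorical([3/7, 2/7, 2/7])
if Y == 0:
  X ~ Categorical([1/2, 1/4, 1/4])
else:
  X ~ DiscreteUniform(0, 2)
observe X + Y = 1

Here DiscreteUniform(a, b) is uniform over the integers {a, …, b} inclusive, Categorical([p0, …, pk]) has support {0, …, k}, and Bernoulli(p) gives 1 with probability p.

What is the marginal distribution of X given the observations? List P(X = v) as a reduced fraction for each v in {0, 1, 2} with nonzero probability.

Enumerate traces; 6 have nonzero weight after conditioning:
  (Y=0, Z=0, X=1) weight 1/140
  (Y=0, Z=1, X=1) weight 1/35
  (Y=0, Z=2, X=1) weight 1/70
  (Y=1, Z=0, X=0) weight 4/35
  (Y=1, Z=1, X=0) weight 8/105
  (Y=1, Z=2, X=0) weight 8/105
Group by X:
  weight(X=0) = 4/15
  weight(X=1) = 1/20
Total weight = 4/15 + 1/20 = 19/60
P(X=0 | obs) = 4/15 / 19/60 = 16/19
P(X=1 | obs) = 1/20 / 19/60 = 3/19

P(X=0) = 16/19, P(X=1) = 3/19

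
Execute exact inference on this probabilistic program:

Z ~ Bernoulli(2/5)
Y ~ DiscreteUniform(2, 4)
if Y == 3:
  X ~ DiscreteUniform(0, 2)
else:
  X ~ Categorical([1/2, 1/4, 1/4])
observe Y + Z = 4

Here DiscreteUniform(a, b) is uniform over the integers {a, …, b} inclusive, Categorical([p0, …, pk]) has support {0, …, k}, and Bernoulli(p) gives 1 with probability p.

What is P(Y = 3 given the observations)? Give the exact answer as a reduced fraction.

Enumerate traces; 6 have nonzero weight after conditioning:
  (Z=0, Y=4, X=0) weight 1/10
  (Z=0, Y=4, X=1) weight 1/20
  (Z=0, Y=4, X=2) weight 1/20
  (Z=1, Y=3, X=0) weight 2/45
  (Z=1, Y=3, X=1) weight 2/45
  (Z=1, Y=3, X=2) weight 2/45
Group by Y:
  weight(Y=3) = 2/15
  weight(Y=4) = 1/5
Total weight = 2/15 + 1/5 = 1/3
P(Y=3 | obs) = 2/15 / 1/3 = 2/5
P(Y=4 | obs) = 1/5 / 1/3 = 3/5

P(Y = 3 | obs) = 2/5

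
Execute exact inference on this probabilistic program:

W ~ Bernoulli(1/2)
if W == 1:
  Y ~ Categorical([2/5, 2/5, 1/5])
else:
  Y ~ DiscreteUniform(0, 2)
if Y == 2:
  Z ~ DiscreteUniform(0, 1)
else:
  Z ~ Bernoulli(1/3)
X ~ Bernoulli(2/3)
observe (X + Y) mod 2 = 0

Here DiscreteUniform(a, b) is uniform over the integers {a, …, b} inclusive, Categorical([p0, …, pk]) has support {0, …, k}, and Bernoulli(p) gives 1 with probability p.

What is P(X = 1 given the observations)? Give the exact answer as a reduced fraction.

P(X = 1 | obs) = 22/41

Enumerate traces; 12 have nonzero weight after conditioning:
  (W=0, Y=0, Z=0, X=0) weight 1/27
  (W=0, Y=0, Z=1, X=0) weight 1/54
  (W=0, Y=1, Z=0, X=1) weight 2/27
  (W=0, Y=1, Z=1, X=1) weight 1/27
  (W=0, Y=2, Z=0, X=0) weight 1/36
  (W=0, Y=2, Z=1, X=0) weight 1/36
  (W=1, Y=0, Z=0, X=0) weight 2/45
  (W=1, Y=0, Z=1, X=0) weight 1/45
  … 4 more
Group by X:
  weight(X=0) = 19/90
  weight(X=1) = 11/45
Total weight = 19/90 + 11/45 = 41/90
P(X=0 | obs) = 19/90 / 41/90 = 19/41
P(X=1 | obs) = 11/45 / 41/90 = 22/41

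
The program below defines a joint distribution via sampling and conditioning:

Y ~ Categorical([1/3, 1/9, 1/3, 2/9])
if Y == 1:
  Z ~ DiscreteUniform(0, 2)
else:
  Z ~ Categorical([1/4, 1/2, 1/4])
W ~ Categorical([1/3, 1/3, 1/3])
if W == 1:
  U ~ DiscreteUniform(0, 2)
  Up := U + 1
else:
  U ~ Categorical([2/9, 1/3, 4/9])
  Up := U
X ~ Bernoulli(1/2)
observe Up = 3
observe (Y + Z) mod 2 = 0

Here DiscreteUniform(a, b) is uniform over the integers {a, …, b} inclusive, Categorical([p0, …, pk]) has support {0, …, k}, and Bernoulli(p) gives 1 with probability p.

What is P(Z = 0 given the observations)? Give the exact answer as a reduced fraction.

Enumerate traces; 12 have nonzero weight after conditioning:
  (Y=0, Z=0, W=1, U=2, X=0) weight 1/216
  (Y=0, Z=0, W=1, U=2, X=1) weight 1/216
  (Y=0, Z=2, W=1, U=2, X=0) weight 1/216
  (Y=0, Z=2, W=1, U=2, X=1) weight 1/216
  (Y=1, Z=1, W=1, U=2, X=0) weight 1/486
  (Y=1, Z=1, W=1, U=2, X=1) weight 1/486
  (Y=2, Z=0, W=1, U=2, X=0) weight 1/216
  (Y=2, Z=0, W=1, U=2, X=1) weight 1/216
  … 4 more
Group by Z:
  weight(Z=0) = 1/54
  weight(Z=1) = 4/243
  weight(Z=2) = 1/54
Total weight = 1/54 + 4/243 + 1/54 = 13/243
P(Z=0 | obs) = 1/54 / 13/243 = 9/26
P(Z=1 | obs) = 4/243 / 13/243 = 4/13
P(Z=2 | obs) = 1/54 / 13/243 = 9/26

P(Z = 0 | obs) = 9/26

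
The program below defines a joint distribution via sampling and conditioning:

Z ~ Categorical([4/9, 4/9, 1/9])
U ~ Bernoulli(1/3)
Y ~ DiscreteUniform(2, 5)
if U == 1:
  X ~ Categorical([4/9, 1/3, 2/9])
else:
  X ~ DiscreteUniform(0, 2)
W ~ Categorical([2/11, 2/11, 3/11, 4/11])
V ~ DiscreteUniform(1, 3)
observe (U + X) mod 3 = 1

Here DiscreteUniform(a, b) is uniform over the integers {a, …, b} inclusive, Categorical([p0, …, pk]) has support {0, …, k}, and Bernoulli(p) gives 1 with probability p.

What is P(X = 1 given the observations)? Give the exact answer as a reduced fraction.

Enumerate traces; 288 have nonzero weight after conditioning:
  (Z=0, U=0, Y=2, X=1, W=0, V=1) weight 4/2673
  (Z=0, U=0, Y=2, X=1, W=0, V=2) weight 4/2673
  (Z=0, U=0, Y=2, X=1, W=0, V=3) weight 4/2673
  (Z=0, U=0, Y=2, X=1, W=1, V=1) weight 4/2673
  (Z=0, U=0, Y=2, X=1, W=1, V=2) weight 4/2673
  (Z=0, U=0, Y=2, X=1, W=1, V=3) weight 4/2673
  (Z=0, U=0, Y=2, X=1, W=2, V=1) weight 2/891
  (Z=0, U=0, Y=2, X=1, W=2, V=2) weight 2/891
  (Z=0, U=1, Y=2, X=0, W=0, V=1) weight 8/8019
  … 279 more
Group by X:
  weight(X=0) = 4/27
  weight(X=1) = 2/9
Total weight = 4/27 + 2/9 = 10/27
P(X=0 | obs) = 4/27 / 10/27 = 2/5
P(X=1 | obs) = 2/9 / 10/27 = 3/5

P(X = 1 | obs) = 3/5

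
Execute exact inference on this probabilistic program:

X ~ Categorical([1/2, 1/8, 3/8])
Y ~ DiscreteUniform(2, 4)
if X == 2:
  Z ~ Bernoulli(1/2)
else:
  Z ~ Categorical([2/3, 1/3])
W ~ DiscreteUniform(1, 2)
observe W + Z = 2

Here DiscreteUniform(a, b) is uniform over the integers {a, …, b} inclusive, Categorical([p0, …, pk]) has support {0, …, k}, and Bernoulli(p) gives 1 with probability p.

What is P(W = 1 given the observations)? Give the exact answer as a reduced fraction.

P(W = 1 | obs) = 19/48

Enumerate traces; 18 have nonzero weight after conditioning:
  (X=0, Y=2, Z=0, W=2) weight 1/18
  (X=0, Y=2, Z=1, W=1) weight 1/36
  (X=0, Y=3, Z=0, W=2) weight 1/18
  (X=0, Y=3, Z=1, W=1) weight 1/36
  (X=0, Y=4, Z=0, W=2) weight 1/18
  (X=0, Y=4, Z=1, W=1) weight 1/36
  (X=1, Y=2, Z=0, W=2) weight 1/72
  (X=1, Y=2, Z=1, W=1) weight 1/144
  … 10 more
Group by W:
  weight(W=1) = 19/96
  weight(W=2) = 29/96
Total weight = 19/96 + 29/96 = 1/2
P(W=1 | obs) = 19/96 / 1/2 = 19/48
P(W=2 | obs) = 29/96 / 1/2 = 29/48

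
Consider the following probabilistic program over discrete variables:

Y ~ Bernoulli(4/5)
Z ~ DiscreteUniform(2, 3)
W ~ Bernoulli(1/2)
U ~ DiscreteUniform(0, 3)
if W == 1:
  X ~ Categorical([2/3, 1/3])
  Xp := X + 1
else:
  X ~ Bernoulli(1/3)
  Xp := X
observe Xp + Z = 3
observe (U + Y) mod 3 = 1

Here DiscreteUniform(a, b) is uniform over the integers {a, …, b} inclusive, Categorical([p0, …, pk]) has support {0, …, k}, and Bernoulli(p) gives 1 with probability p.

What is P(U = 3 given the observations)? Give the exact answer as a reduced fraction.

P(U = 3 | obs) = 4/9

Enumerate traces; 9 have nonzero weight after conditioning:
  (Y=0, Z=2, W=0, U=1, X=1) weight 1/240
  (Y=0, Z=2, W=1, U=1, X=0) weight 1/120
  (Y=0, Z=3, W=0, U=1, X=0) weight 1/120
  (Y=1, Z=2, W=0, U=0, X=1) weight 1/60
  (Y=1, Z=2, W=0, U=3, X=1) weight 1/60
  (Y=1, Z=2, W=1, U=0, X=0) weight 1/30
  (Y=1, Z=2, W=1, U=3, X=0) weight 1/30
  (Y=1, Z=3, W=0, U=0, X=0) weight 1/30
  … 1 more
Group by U:
  weight(U=0) = 1/12
  weight(U=1) = 1/48
  weight(U=3) = 1/12
Total weight = 1/12 + 1/48 + 1/12 = 3/16
P(U=0 | obs) = 1/12 / 3/16 = 4/9
P(U=1 | obs) = 1/48 / 3/16 = 1/9
P(U=3 | obs) = 1/12 / 3/16 = 4/9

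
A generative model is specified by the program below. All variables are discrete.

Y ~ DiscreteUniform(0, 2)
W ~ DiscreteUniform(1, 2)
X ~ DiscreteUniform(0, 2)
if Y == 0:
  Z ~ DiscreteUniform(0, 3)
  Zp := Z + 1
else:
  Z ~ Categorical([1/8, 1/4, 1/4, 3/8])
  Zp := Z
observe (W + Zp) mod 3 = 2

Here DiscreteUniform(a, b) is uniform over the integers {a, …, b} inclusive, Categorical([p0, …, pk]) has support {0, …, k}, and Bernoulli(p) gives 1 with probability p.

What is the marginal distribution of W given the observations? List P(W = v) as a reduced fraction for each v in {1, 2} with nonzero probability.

P(W=1) = 4/9, P(W=2) = 5/9

Enumerate traces; 27 have nonzero weight after conditioning:
  (Y=0, W=1, X=0, Z=0) weight 1/72
  (Y=0, W=1, X=0, Z=3) weight 1/72
  (Y=0, W=1, X=1, Z=0) weight 1/72
  (Y=0, W=1, X=1, Z=3) weight 1/72
  (Y=0, W=1, X=2, Z=0) weight 1/72
  (Y=0, W=1, X=2, Z=3) weight 1/72
  (Y=0, W=2, X=0, Z=2) weight 1/72
  (Y=0, W=2, X=1, Z=2) weight 1/72
  … 19 more
Group by W:
  weight(W=1) = 1/6
  weight(W=2) = 5/24
Total weight = 1/6 + 5/24 = 3/8
P(W=1 | obs) = 1/6 / 3/8 = 4/9
P(W=2 | obs) = 5/24 / 3/8 = 5/9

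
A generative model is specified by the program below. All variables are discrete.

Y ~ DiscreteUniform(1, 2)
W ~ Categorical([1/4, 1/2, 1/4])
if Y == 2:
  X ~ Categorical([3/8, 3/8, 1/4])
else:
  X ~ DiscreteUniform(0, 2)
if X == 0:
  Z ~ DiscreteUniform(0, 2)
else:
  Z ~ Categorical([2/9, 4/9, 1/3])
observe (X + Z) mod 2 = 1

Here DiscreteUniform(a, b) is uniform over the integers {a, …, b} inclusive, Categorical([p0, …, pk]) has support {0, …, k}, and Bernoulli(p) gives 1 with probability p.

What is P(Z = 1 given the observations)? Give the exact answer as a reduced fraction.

P(Z = 1 | obs) = 107/192

Enumerate traces; 24 have nonzero weight after conditioning:
  (Y=1, W=0, X=0, Z=1) weight 1/72
  (Y=1, W=0, X=1, Z=0) weight 1/108
  (Y=1, W=0, X=1, Z=2) weight 1/72
  (Y=1, W=0, X=2, Z=1) weight 1/54
  (Y=1, W=1, X=0, Z=1) weight 1/36
  (Y=1, W=1, X=1, Z=0) weight 1/54
  (Y=1, W=1, X=1, Z=2) weight 1/36
  (Y=1, W=1, X=2, Z=1) weight 1/27
  … 16 more
Group by Z:
  weight(Z=0) = 17/216
  weight(Z=1) = 107/432
  weight(Z=2) = 17/144
Total weight = 17/216 + 107/432 + 17/144 = 4/9
P(Z=0 | obs) = 17/216 / 4/9 = 17/96
P(Z=1 | obs) = 107/432 / 4/9 = 107/192
P(Z=2 | obs) = 17/144 / 4/9 = 17/64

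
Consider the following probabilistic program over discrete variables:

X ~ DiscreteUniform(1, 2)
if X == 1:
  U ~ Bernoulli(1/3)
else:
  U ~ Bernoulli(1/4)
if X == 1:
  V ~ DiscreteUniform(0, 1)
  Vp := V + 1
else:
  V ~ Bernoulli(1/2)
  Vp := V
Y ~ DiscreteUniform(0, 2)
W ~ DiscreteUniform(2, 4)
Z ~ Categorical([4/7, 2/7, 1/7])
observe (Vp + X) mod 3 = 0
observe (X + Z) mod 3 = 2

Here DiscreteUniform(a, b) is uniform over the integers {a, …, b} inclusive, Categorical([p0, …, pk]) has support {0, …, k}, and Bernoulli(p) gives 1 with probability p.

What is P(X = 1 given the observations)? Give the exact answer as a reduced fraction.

P(X = 1 | obs) = 1/3

Enumerate traces; 36 have nonzero weight after conditioning:
  (X=1, U=0, V=1, Y=0, W=2, Z=1) weight 1/189
  (X=1, U=0, V=1, Y=0, W=3, Z=1) weight 1/189
  (X=1, U=0, V=1, Y=0, W=4, Z=1) weight 1/189
  (X=1, U=0, V=1, Y=1, W=2, Z=1) weight 1/189
  (X=1, U=0, V=1, Y=1, W=3, Z=1) weight 1/189
  (X=1, U=0, V=1, Y=1, W=4, Z=1) weight 1/189
  (X=1, U=0, V=1, Y=2, W=2, Z=1) weight 1/189
  (X=1, U=0, V=1, Y=2, W=3, Z=1) weight 1/189
  (X=2, U=0, V=1, Y=0, W=2, Z=0) weight 1/84
  … 27 more
Group by X:
  weight(X=1) = 1/14
  weight(X=2) = 1/7
Total weight = 1/14 + 1/7 = 3/14
P(X=1 | obs) = 1/14 / 3/14 = 1/3
P(X=2 | obs) = 1/7 / 3/14 = 2/3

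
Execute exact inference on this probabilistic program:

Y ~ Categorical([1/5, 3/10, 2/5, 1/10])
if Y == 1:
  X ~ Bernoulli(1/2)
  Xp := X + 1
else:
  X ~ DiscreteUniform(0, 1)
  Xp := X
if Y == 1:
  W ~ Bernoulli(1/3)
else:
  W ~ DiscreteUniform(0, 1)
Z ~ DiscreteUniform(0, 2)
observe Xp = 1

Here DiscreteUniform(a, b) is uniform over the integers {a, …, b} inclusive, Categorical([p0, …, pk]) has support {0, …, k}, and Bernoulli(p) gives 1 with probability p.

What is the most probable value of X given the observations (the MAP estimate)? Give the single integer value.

argmax_v P(X = v | obs) = 1

Enumerate traces; 24 have nonzero weight after conditioning:
  (Y=0, X=1, W=0, Z=0) weight 1/60
  (Y=0, X=1, W=0, Z=1) weight 1/60
  (Y=0, X=1, W=0, Z=2) weight 1/60
  (Y=0, X=1, W=1, Z=0) weight 1/60
  (Y=0, X=1, W=1, Z=1) weight 1/60
  (Y=0, X=1, W=1, Z=2) weight 1/60
  (Y=1, X=0, W=0, Z=0) weight 1/30
  (Y=1, X=0, W=0, Z=1) weight 1/30
  … 16 more
Group by X:
  weight(X=0) = 3/20
  weight(X=1) = 7/20
Total weight = 3/20 + 7/20 = 1/2
P(X=0 | obs) = 3/20 / 1/2 = 3/10
P(X=1 | obs) = 7/20 / 1/2 = 7/10
argmax = 1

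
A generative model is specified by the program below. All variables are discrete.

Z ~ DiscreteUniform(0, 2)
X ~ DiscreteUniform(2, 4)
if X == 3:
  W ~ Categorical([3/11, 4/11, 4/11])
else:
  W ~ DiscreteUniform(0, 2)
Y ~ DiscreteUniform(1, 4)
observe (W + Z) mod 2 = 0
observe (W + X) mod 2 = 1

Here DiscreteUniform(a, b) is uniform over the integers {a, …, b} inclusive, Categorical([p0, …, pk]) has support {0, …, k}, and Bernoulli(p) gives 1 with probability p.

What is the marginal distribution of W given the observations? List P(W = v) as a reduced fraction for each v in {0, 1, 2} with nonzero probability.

Enumerate traces; 24 have nonzero weight after conditioning:
  (Z=0, X=3, W=0, Y=1) weight 1/132
  (Z=0, X=3, W=0, Y=2) weight 1/132
  (Z=0, X=3, W=0, Y=3) weight 1/132
  (Z=0, X=3, W=0, Y=4) weight 1/132
  (Z=0, X=3, W=2, Y=1) weight 1/99
  (Z=0, X=3, W=2, Y=2) weight 1/99
  (Z=0, X=3, W=2, Y=3) weight 1/99
  (Z=0, X=3, W=2, Y=4) weight 1/99
  (Z=1, X=2, W=1, Y=1) weight 1/108
  … 15 more
Group by W:
  weight(W=0) = 2/33
  weight(W=1) = 2/27
  weight(W=2) = 8/99
Total weight = 2/33 + 2/27 + 8/99 = 64/297
P(W=0 | obs) = 2/33 / 64/297 = 9/32
P(W=1 | obs) = 2/27 / 64/297 = 11/32
P(W=2 | obs) = 8/99 / 64/297 = 3/8

P(W=0) = 9/32, P(W=1) = 11/32, P(W=2) = 3/8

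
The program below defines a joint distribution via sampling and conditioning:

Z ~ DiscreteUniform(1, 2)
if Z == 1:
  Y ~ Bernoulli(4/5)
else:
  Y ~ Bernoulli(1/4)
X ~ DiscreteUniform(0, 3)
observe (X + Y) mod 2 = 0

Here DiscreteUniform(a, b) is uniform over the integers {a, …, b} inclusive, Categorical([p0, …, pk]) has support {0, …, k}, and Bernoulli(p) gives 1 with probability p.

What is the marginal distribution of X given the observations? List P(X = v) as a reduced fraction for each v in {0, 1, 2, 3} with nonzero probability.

P(X=0) = 19/80, P(X=1) = 21/80, P(X=2) = 19/80, P(X=3) = 21/80

Enumerate traces; 8 have nonzero weight after conditioning:
  (Z=1, Y=0, X=0) weight 1/40
  (Z=1, Y=0, X=2) weight 1/40
  (Z=1, Y=1, X=1) weight 1/10
  (Z=1, Y=1, X=3) weight 1/10
  (Z=2, Y=0, X=0) weight 3/32
  (Z=2, Y=0, X=2) weight 3/32
  (Z=2, Y=1, X=1) weight 1/32
  (Z=2, Y=1, X=3) weight 1/32
Group by X:
  weight(X=0) = 19/160
  weight(X=1) = 21/160
  weight(X=2) = 19/160
  weight(X=3) = 21/160
Total weight = 19/160 + 21/160 + 19/160 + 21/160 = 1/2
P(X=0 | obs) = 19/160 / 1/2 = 19/80
P(X=1 | obs) = 21/160 / 1/2 = 21/80
P(X=2 | obs) = 19/160 / 1/2 = 19/80
P(X=3 | obs) = 21/160 / 1/2 = 21/80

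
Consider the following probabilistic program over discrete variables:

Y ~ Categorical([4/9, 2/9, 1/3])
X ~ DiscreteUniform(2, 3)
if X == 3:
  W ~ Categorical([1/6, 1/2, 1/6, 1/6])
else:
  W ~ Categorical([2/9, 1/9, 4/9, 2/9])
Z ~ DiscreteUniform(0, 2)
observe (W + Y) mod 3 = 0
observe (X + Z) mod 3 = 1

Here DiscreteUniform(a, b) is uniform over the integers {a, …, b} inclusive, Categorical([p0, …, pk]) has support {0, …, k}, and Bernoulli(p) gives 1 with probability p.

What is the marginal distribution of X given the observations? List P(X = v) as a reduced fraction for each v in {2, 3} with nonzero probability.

Enumerate traces; 8 have nonzero weight after conditioning:
  (Y=0, X=2, W=0, Z=2) weight 4/243
  (Y=0, X=2, W=3, Z=2) weight 4/243
  (Y=0, X=3, W=0, Z=1) weight 1/81
  (Y=0, X=3, W=3, Z=1) weight 1/81
  (Y=1, X=2, W=2, Z=2) weight 4/243
  (Y=1, X=3, W=2, Z=1) weight 1/162
  (Y=2, X=2, W=1, Z=2) weight 1/162
  (Y=2, X=3, W=1, Z=1) weight 1/36
Group by X:
  weight(X=2) = 1/18
  weight(X=3) = 19/324
Total weight = 1/18 + 19/324 = 37/324
P(X=2 | obs) = 1/18 / 37/324 = 18/37
P(X=3 | obs) = 19/324 / 37/324 = 19/37

P(X=2) = 18/37, P(X=3) = 19/37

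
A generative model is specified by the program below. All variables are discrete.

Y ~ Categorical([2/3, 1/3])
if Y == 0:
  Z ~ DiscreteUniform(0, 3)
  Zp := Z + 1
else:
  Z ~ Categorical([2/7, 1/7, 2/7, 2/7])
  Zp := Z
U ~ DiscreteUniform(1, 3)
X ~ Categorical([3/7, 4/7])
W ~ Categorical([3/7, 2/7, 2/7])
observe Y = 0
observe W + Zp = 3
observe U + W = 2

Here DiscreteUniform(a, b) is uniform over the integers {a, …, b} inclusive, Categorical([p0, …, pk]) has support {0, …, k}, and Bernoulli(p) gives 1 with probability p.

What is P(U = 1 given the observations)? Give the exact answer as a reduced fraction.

Enumerate traces; 4 have nonzero weight after conditioning:
  (Y=0, Z=1, U=1, X=0, W=1) weight 1/147
  (Y=0, Z=1, U=1, X=1, W=1) weight 4/441
  (Y=0, Z=2, U=2, X=0, W=0) weight 1/98
  (Y=0, Z=2, U=2, X=1, W=0) weight 2/147
Group by U:
  weight(U=1) = 1/63
  weight(U=2) = 1/42
Total weight = 1/63 + 1/42 = 5/126
P(U=1 | obs) = 1/63 / 5/126 = 2/5
P(U=2 | obs) = 1/42 / 5/126 = 3/5

P(U = 1 | obs) = 2/5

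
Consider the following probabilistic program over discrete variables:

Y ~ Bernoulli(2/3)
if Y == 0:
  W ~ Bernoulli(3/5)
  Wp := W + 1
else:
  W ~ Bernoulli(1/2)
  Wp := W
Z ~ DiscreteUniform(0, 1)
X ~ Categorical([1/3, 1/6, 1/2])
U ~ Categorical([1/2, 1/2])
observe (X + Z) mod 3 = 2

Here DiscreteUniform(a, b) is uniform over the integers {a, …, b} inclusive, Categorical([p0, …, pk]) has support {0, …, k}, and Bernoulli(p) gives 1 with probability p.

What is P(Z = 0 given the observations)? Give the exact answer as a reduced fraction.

Enumerate traces; 16 have nonzero weight after conditioning:
  (Y=0, W=0, Z=0, X=2, U=0) weight 1/60
  (Y=0, W=0, Z=0, X=2, U=1) weight 1/60
  (Y=0, W=0, Z=1, X=1, U=0) weight 1/180
  (Y=0, W=0, Z=1, X=1, U=1) weight 1/180
  (Y=0, W=1, Z=0, X=2, U=0) weight 1/40
  (Y=0, W=1, Z=0, X=2, U=1) weight 1/40
  (Y=0, W=1, Z=1, X=1, U=0) weight 1/120
  (Y=0, W=1, Z=1, X=1, U=1) weight 1/120
  … 8 more
Group by Z:
  weight(Z=0) = 1/4
  weight(Z=1) = 1/12
Total weight = 1/4 + 1/12 = 1/3
P(Z=0 | obs) = 1/4 / 1/3 = 3/4
P(Z=1 | obs) = 1/12 / 1/3 = 1/4

P(Z = 0 | obs) = 3/4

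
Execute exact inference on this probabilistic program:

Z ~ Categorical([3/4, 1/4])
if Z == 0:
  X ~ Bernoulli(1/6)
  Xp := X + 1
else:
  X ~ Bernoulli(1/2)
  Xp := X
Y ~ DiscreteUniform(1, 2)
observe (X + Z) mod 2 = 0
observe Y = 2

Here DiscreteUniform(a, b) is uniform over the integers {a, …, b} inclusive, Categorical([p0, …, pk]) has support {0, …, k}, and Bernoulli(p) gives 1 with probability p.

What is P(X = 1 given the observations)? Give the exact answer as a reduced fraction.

Enumerate traces; 2 have nonzero weight after conditioning:
  (Z=0, X=0, Y=2) weight 5/16
  (Z=1, X=1, Y=2) weight 1/16
Group by X:
  weight(X=0) = 5/16
  weight(X=1) = 1/16
Total weight = 5/16 + 1/16 = 3/8
P(X=0 | obs) = 5/16 / 3/8 = 5/6
P(X=1 | obs) = 1/16 / 3/8 = 1/6

P(X = 1 | obs) = 1/6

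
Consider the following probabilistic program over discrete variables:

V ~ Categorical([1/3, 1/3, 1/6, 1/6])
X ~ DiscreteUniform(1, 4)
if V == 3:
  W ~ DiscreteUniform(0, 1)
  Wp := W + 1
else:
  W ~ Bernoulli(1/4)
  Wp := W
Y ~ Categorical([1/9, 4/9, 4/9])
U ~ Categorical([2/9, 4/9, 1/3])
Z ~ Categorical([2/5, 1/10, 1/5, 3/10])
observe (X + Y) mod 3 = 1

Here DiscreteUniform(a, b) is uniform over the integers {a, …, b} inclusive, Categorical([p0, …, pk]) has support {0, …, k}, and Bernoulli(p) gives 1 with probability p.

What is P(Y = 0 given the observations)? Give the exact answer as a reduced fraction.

Enumerate traces; 384 have nonzero weight after conditioning:
  (V=0, X=1, W=0, Y=0, U=0, Z=0) weight 1/1620
  (V=0, X=1, W=0, Y=0, U=0, Z=1) weight 1/6480
  (V=0, X=1, W=0, Y=0, U=0, Z=2) weight 1/3240
  (V=0, X=1, W=0, Y=0, U=0, Z=3) weight 1/2160
  (V=0, X=1, W=0, Y=0, U=1, Z=0) weight 1/810
  (V=0, X=1, W=0, Y=0, U=1, Z=1) weight 1/3240
  (V=0, X=1, W=0, Y=0, U=1, Z=2) weight 1/1620
  (V=0, X=1, W=0, Y=0, U=1, Z=3) weight 1/1080
  (V=0, X=2, W=0, Y=2, U=0, Z=0) weight 1/405
  (V=0, X=3, W=0, Y=1, U=0, Z=0) weight 1/405
  … 374 more
Group by Y:
  weight(Y=0) = 1/18
  weight(Y=1) = 1/9
  weight(Y=2) = 1/9
Total weight = 1/18 + 1/9 + 1/9 = 5/18
P(Y=0 | obs) = 1/18 / 5/18 = 1/5
P(Y=1 | obs) = 1/9 / 5/18 = 2/5
P(Y=2 | obs) = 1/9 / 5/18 = 2/5

P(Y = 0 | obs) = 1/5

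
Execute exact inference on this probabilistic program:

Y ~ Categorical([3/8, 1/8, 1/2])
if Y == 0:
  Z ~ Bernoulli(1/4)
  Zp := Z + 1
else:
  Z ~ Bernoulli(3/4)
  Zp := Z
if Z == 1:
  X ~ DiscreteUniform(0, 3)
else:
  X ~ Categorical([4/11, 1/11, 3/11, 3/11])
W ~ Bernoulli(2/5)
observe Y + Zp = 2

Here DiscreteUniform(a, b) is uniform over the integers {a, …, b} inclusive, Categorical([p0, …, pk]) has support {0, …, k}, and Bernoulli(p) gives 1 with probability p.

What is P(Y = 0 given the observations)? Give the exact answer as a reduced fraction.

P(Y = 0 | obs) = 3/10

Enumerate traces; 24 have nonzero weight after conditioning:
  (Y=0, Z=1, X=0, W=0) weight 9/640
  (Y=0, Z=1, X=0, W=1) weight 3/320
  (Y=0, Z=1, X=1, W=0) weight 9/640
  (Y=0, Z=1, X=1, W=1) weight 3/320
  (Y=0, Z=1, X=2, W=0) weight 9/640
  (Y=0, Z=1, X=2, W=1) weight 3/320
  (Y=0, Z=1, X=3, W=0) weight 9/640
  (Y=0, Z=1, X=3, W=1) weight 3/320
  (Y=1, Z=1, X=0, W=0) weight 9/640
  (Y=2, Z=0, X=0, W=0) weight 3/110
  … 14 more
Group by Y:
  weight(Y=0) = 3/32
  weight(Y=1) = 3/32
  weight(Y=2) = 1/8
Total weight = 3/32 + 3/32 + 1/8 = 5/16
P(Y=0 | obs) = 3/32 / 5/16 = 3/10
P(Y=1 | obs) = 3/32 / 5/16 = 3/10
P(Y=2 | obs) = 1/8 / 5/16 = 2/5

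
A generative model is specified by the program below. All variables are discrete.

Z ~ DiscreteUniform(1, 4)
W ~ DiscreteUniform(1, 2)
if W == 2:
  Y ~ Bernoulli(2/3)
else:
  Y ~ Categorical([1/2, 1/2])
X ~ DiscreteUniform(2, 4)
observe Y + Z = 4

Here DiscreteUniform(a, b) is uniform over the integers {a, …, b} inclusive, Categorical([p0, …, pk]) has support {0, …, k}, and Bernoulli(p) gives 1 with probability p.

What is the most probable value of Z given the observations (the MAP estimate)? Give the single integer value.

argmax_v P(Z = v | obs) = 3

Enumerate traces; 12 have nonzero weight after conditioning:
  (Z=3, W=1, Y=1, X=2) weight 1/48
  (Z=3, W=1, Y=1, X=3) weight 1/48
  (Z=3, W=1, Y=1, X=4) weight 1/48
  (Z=3, W=2, Y=1, X=2) weight 1/36
  (Z=3, W=2, Y=1, X=3) weight 1/36
  (Z=3, W=2, Y=1, X=4) weight 1/36
  (Z=4, W=1, Y=0, X=2) weight 1/48
  (Z=4, W=1, Y=0, X=3) weight 1/48
  … 4 more
Group by Z:
  weight(Z=3) = 7/48
  weight(Z=4) = 5/48
Total weight = 7/48 + 5/48 = 1/4
P(Z=3 | obs) = 7/48 / 1/4 = 7/12
P(Z=4 | obs) = 5/48 / 1/4 = 5/12
argmax = 3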